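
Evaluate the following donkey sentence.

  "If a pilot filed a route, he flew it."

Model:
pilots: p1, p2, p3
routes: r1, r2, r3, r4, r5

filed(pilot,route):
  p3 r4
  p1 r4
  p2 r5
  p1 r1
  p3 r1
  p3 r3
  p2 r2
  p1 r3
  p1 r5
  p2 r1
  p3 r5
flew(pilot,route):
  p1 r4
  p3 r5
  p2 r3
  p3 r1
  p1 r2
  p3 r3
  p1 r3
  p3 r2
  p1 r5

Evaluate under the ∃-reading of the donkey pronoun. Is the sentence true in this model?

"it" takes "a route" as antecedent — a donkey pronoun bound across the clause boundary.
Weak reading: every pilot p with some filed-route has at least one filed-route r such that flew(p,r).
Per pilot: p1:✓  p2:✗  p3:✓
p2 has no witness among its filed-routes.

False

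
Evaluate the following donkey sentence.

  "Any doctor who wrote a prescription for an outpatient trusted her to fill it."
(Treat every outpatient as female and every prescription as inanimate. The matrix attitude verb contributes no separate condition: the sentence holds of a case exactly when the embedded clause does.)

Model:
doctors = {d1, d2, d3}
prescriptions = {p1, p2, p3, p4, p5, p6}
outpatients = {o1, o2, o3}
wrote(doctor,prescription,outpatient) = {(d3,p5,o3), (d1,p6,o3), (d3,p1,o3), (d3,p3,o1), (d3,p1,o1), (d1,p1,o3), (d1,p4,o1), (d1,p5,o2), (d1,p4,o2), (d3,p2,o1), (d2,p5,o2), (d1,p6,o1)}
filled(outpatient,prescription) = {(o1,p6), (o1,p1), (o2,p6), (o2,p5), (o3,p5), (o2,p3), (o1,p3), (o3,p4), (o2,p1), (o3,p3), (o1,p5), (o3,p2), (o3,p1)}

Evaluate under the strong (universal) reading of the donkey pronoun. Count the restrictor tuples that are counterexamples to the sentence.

4

"her" takes "an outpatient" as antecedent and "it" takes "a prescription"; both are donkey pronouns co-varying with the restrictor.
Strong reading: for every (d,p,o) with wrote(d,p,o), filled(o,p).
Restrictor triples: (d1,p1,o3)→filled(o3,p1) ✓  (d1,p4,o1)→filled(o1,p4) ✗  (d1,p4,o2)→filled(o2,p4) ✗  (d1,p5,o2)→filled(o2,p5) ✓  (d1,p6,o1)→filled(o1,p6) ✓  (d1,p6,o3)→filled(o3,p6) ✗  (d2,p5,o2)→filled(o2,p5) ✓  (d3,p1,o1)→filled(o1,p1) ✓  (d3,p1,o3)→filled(o3,p1) ✓  (d3,p2,o1)→filled(o1,p2) ✗  (d3,p3,o1)→filled(o1,p3) ✓  (d3,p5,o3)→filled(o3,p5) ✓
Counterexamples (restrictor triples failing the scope): 4.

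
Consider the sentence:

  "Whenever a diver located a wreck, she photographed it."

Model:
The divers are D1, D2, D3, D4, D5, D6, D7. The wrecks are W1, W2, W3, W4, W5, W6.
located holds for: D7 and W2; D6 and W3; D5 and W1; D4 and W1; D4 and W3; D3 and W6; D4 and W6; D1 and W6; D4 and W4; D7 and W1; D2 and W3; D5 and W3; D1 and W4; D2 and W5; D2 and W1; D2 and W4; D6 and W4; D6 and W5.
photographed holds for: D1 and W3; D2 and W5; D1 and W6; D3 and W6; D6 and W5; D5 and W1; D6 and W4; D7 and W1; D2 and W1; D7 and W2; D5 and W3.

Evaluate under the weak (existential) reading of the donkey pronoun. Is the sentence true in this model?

"it" takes "a wreck" as antecedent — a donkey pronoun bound across the clause boundary.
Weak reading: every diver d with some located-wreck has at least one located-wreck w such that photographed(d,w).
Per diver: D1:✓  D2:✓  D3:✓  D4:✗  D5:✓  D6:✓  D7:✓
D4 has no witness among its located-wrecks.

False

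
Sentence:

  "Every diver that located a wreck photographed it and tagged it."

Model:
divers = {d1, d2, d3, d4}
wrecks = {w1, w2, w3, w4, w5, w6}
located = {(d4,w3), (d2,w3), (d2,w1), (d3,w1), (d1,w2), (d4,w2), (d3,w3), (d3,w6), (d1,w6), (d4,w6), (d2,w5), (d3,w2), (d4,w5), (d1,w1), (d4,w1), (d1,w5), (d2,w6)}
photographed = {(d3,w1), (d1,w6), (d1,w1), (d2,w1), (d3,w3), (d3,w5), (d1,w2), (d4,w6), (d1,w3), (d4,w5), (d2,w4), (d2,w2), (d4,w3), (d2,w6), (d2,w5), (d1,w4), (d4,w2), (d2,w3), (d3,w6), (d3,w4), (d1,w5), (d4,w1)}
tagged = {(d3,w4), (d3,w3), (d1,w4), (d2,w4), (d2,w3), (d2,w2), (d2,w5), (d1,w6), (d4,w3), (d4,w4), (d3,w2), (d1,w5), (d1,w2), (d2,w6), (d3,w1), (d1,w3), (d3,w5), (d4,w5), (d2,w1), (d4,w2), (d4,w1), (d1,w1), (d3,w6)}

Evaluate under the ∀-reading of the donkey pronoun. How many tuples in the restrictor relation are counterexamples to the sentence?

"it" takes "a wreck" as antecedent — a donkey pronoun bound across the clause boundary.
Strong reading: for every (d,w) with located(d,w), photographed(d,w) ∧ tagged(d,w).
Restrictor pairs: (d1,w1) ✓  (d1,w2) ✓  (d1,w5) ✓  (d1,w6) ✓  (d2,w1) ✓  (d2,w3) ✓  (d2,w5) ✓  (d2,w6) ✓  (d3,w1) ✓  (d3,w2) ✗  (d3,w3) ✓  (d3,w6) ✓  (d4,w1) ✓  (d4,w2) ✓  (d4,w3) ✓  (d4,w5) ✓  (d4,w6) ✗
Counterexamples (restrictor pairs failing the scope): 2.

2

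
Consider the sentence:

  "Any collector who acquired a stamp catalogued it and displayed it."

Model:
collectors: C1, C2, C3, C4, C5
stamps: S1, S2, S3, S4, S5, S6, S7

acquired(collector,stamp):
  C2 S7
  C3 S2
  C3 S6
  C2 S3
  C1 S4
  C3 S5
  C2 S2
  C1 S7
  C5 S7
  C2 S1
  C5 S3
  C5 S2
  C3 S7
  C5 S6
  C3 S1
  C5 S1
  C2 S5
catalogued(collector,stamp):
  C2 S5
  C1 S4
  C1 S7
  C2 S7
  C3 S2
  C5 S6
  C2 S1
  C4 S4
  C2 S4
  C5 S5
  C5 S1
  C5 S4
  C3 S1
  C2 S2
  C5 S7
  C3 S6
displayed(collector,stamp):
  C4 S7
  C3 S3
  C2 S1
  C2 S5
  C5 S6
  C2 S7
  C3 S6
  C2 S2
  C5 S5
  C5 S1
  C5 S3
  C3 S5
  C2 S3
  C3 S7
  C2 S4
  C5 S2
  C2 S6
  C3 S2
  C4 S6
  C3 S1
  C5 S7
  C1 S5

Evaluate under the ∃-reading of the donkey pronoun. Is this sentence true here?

"it" takes "a stamp" as antecedent — a donkey pronoun bound across the clause boundary.
Weak reading: every collector c with some acquired-stamp has at least one acquired-stamp s such that catalogued(c,s) ∧ displayed(c,s).
Per collector: C1:✗  C2:✓  C3:✓  C5:✓
C1 has no witness among its acquired-stamps.

False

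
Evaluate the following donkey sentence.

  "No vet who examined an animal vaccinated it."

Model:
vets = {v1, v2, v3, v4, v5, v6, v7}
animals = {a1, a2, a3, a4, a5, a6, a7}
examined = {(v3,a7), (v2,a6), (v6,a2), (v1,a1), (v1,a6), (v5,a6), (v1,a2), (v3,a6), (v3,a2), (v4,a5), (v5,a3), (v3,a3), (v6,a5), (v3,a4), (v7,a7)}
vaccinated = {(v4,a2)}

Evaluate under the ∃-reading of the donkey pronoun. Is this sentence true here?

True

"it" takes "an animal" as antecedent — a donkey pronoun bound across the clause boundary.
Truth condition: for no (v,a) with examined(v,a) does vaccinated(v,a) hold.
Restrictor pairs — does the scope hold? (v1,a1):fails  (v1,a2):fails  (v1,a6):fails  (v2,a6):fails  (v3,a2):fails  (v3,a3):fails  (v3,a4):fails  (v3,a6):fails  (v3,a7):fails  (v4,a5):fails  (v5,a3):fails  (v5,a6):fails  (v6,a2):fails  (v6,a5):fails  (v7,a7):fails
Scope holds for no restrictor pair, so the sentence is true.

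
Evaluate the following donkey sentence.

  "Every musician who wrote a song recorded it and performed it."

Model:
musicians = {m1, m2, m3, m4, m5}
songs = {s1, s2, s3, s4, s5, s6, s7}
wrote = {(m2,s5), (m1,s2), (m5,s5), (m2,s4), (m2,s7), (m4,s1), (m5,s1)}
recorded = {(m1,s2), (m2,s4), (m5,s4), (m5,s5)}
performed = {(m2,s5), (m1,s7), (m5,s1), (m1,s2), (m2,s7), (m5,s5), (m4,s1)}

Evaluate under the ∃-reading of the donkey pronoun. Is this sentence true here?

False

"it" takes "a song" as antecedent — a donkey pronoun bound across the clause boundary.
Weak reading: every musician m with some wrote-song has at least one wrote-song s such that recorded(m,s) ∧ performed(m,s).
Per musician: m1:✓  m2:✗  m4:✗  m5:✓
m2 has no witness among its wrote-songs.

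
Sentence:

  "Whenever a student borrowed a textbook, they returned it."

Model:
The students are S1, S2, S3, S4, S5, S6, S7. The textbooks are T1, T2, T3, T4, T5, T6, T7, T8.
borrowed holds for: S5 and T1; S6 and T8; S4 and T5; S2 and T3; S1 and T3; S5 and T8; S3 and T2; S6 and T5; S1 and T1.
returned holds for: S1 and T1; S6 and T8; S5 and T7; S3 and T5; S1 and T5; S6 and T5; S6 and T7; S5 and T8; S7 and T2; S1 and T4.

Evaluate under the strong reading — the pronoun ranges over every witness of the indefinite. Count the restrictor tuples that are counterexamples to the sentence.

"it" takes "a textbook" as antecedent — a donkey pronoun bound across the clause boundary.
Strong reading: for every (s,t) with borrowed(s,t), returned(s,t).
Restrictor pairs: (S1,T1) ✓  (S1,T3) ✗  (S2,T3) ✗  (S3,T2) ✗  (S4,T5) ✗  (S5,T1) ✗  (S5,T8) ✓  (S6,T5) ✓  (S6,T8) ✓
Counterexamples (restrictor pairs failing the scope): 5.

5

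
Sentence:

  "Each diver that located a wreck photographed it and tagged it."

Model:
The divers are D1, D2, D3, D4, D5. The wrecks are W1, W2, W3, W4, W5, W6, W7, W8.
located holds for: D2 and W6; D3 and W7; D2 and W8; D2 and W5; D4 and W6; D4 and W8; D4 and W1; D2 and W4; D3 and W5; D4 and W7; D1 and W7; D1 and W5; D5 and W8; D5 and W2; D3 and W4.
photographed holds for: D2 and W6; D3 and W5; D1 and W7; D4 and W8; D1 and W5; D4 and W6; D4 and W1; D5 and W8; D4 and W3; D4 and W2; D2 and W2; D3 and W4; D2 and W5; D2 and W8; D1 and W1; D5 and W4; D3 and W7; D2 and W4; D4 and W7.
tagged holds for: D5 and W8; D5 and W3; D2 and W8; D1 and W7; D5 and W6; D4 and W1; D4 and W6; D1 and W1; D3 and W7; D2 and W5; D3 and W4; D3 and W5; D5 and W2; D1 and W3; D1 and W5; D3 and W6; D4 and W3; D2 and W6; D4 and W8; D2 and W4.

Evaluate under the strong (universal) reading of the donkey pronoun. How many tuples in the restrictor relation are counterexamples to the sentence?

"it" takes "a wreck" as antecedent — a donkey pronoun bound across the clause boundary.
Strong reading: for every (d,w) with located(d,w), photographed(d,w) ∧ tagged(d,w).
Restrictor pairs: (D1,W5) ✓  (D1,W7) ✓  (D2,W4) ✓  (D2,W5) ✓  (D2,W6) ✓  (D2,W8) ✓  (D3,W4) ✓  (D3,W5) ✓  (D3,W7) ✓  (D4,W1) ✓  (D4,W6) ✓  (D4,W7) ✗  (D4,W8) ✓  (D5,W2) ✗  (D5,W8) ✓
Counterexamples (restrictor pairs failing the scope): 2.

2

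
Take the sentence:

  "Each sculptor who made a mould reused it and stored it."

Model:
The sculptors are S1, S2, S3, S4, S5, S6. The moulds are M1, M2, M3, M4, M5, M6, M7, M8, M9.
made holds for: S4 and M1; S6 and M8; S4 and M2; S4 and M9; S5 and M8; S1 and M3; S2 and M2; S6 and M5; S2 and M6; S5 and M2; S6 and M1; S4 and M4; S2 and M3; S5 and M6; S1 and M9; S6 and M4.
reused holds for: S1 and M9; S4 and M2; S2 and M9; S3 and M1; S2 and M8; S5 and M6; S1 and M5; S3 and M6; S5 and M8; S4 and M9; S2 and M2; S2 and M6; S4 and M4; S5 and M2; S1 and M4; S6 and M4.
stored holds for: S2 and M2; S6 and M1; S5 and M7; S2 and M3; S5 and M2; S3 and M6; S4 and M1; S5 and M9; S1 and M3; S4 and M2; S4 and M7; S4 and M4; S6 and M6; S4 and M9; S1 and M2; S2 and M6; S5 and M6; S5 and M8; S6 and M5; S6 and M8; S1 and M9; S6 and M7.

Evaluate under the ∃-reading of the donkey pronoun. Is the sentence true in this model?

"it" takes "a mould" as antecedent — a donkey pronoun bound across the clause boundary.
Weak reading: every sculptor s with some made-mould has at least one made-mould m such that reused(s,m) ∧ stored(s,m).
Per sculptor: S1:✓  S2:✓  S4:✓  S5:✓  S6:✗
S6 has no witness among its made-moulds.

False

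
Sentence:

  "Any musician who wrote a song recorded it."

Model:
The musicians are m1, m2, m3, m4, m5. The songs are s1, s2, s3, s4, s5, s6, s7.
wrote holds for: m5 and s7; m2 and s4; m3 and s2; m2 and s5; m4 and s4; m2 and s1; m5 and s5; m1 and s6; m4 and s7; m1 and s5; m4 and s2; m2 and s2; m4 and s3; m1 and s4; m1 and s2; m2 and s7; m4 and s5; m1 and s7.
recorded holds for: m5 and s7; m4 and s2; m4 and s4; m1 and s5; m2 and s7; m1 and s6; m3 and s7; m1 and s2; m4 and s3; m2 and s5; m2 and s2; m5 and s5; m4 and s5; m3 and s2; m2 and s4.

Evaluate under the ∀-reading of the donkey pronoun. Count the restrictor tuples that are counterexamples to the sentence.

4

"it" takes "a song" as antecedent — a donkey pronoun bound across the clause boundary.
Strong reading: for every (m,s) with wrote(m,s), recorded(m,s).
Restrictor pairs: (m1,s2) ✓  (m1,s4) ✗  (m1,s5) ✓  (m1,s6) ✓  (m1,s7) ✗  (m2,s1) ✗  (m2,s2) ✓  (m2,s4) ✓  (m2,s5) ✓  (m2,s7) ✓  (m3,s2) ✓  (m4,s2) ✓  (m4,s3) ✓  (m4,s4) ✓  (m4,s5) ✓  (m4,s7) ✗  (m5,s5) ✓  (m5,s7) ✓
Counterexamples (restrictor pairs failing the scope): 4.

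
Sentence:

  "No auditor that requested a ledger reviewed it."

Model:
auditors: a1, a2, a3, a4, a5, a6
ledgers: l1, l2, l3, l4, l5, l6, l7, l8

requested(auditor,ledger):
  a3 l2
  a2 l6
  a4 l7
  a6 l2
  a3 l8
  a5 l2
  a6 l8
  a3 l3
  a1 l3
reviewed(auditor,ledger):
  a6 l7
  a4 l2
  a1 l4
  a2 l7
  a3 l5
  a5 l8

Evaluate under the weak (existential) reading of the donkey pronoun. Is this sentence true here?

"it" takes "a ledger" as antecedent — a donkey pronoun bound across the clause boundary.
Truth condition: for no (a,l) with requested(a,l) does reviewed(a,l) hold.
Restrictor pairs — does the scope hold? (a1,l3):fails  (a2,l6):fails  (a3,l2):fails  (a3,l3):fails  (a3,l8):fails  (a4,l7):fails  (a5,l2):fails  (a6,l2):fails  (a6,l8):fails
Scope holds for no restrictor pair, so the sentence is true.

True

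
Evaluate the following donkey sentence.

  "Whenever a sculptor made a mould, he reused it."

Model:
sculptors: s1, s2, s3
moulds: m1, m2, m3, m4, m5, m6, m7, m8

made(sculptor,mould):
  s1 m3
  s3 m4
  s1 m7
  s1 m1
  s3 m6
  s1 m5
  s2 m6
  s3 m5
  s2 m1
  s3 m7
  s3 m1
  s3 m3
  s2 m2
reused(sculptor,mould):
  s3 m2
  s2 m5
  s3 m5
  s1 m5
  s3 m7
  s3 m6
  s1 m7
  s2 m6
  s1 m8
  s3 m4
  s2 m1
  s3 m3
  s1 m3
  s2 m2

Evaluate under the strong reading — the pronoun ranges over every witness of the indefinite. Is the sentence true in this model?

False

"it" takes "a mould" as antecedent — a donkey pronoun bound across the clause boundary.
Strong reading: for every (s,m) with made(s,m), reused(s,m).
Restrictor pairs: (s1,m1) ✗  (s1,m3) ✓  (s1,m5) ✓  (s1,m7) ✓  (s2,m1) ✓  (s2,m2) ✓  (s2,m6) ✓  (s3,m1) ✗  (s3,m3) ✓  (s3,m4) ✓  (s3,m5) ✓  (s3,m6) ✓  (s3,m7) ✓
Counterexample: (s1,m1) is in made but fails the scope.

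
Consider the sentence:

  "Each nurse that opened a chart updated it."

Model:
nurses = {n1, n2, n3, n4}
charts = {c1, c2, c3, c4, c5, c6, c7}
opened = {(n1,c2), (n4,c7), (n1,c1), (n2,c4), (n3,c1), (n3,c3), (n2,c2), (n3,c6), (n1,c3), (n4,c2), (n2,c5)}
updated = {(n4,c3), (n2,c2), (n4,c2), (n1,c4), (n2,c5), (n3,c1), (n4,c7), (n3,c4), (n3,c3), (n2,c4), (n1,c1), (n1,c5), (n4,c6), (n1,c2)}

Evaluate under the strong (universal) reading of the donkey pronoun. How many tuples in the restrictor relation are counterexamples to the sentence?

2

"it" takes "a chart" as antecedent — a donkey pronoun bound across the clause boundary.
Strong reading: for every (n,c) with opened(n,c), updated(n,c).
Restrictor pairs: (n1,c1) ✓  (n1,c2) ✓  (n1,c3) ✗  (n2,c2) ✓  (n2,c4) ✓  (n2,c5) ✓  (n3,c1) ✓  (n3,c3) ✓  (n3,c6) ✗  (n4,c2) ✓  (n4,c7) ✓
Counterexamples (restrictor pairs failing the scope): 2.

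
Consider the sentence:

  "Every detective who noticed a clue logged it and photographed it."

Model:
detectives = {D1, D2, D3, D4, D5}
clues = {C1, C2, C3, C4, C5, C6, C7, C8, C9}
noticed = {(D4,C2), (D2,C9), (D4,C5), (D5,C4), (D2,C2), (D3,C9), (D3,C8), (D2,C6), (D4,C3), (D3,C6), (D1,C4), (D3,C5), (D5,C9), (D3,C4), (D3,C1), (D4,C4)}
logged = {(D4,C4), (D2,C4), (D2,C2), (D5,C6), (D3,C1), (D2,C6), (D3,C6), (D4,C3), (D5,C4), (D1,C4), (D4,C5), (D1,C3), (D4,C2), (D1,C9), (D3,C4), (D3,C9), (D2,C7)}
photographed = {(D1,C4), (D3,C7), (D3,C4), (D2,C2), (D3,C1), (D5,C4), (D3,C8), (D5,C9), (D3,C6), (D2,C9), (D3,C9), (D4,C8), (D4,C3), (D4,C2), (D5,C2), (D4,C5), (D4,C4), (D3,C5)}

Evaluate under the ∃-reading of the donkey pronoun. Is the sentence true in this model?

True

"it" takes "a clue" as antecedent — a donkey pronoun bound across the clause boundary.
Weak reading: every detective d with some noticed-clue has at least one noticed-clue c such that logged(d,c) ∧ photographed(d,c).
Per detective: D1:✓  D2:✓  D3:✓  D4:✓  D5:✓
Every detective in the restrictor has a witness.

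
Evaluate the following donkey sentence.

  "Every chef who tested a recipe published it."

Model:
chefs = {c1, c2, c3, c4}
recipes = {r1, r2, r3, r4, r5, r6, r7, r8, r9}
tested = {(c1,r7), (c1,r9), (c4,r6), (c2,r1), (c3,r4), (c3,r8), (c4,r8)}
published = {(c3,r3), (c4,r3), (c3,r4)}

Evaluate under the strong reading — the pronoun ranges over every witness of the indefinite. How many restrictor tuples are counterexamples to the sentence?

6

"it" takes "a recipe" as antecedent — a donkey pronoun bound across the clause boundary.
Strong reading: for every (c,r) with tested(c,r), published(c,r).
Restrictor pairs: (c1,r7) ✗  (c1,r9) ✗  (c2,r1) ✗  (c3,r4) ✓  (c3,r8) ✗  (c4,r6) ✗  (c4,r8) ✗
Counterexamples (restrictor pairs failing the scope): 6.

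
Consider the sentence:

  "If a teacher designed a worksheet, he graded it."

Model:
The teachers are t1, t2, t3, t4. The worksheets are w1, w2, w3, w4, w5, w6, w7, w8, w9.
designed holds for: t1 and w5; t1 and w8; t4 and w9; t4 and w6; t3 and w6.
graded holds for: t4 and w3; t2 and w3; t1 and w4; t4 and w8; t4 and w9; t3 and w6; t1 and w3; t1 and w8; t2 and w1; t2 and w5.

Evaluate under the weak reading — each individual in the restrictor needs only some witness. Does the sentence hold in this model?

True

"it" takes "a worksheet" as antecedent — a donkey pronoun bound across the clause boundary.
Weak reading: every teacher t with some designed-worksheet has at least one designed-worksheet w such that graded(t,w).
Per teacher: t1:✓  t3:✓  t4:✓
Every teacher in the restrictor has a witness.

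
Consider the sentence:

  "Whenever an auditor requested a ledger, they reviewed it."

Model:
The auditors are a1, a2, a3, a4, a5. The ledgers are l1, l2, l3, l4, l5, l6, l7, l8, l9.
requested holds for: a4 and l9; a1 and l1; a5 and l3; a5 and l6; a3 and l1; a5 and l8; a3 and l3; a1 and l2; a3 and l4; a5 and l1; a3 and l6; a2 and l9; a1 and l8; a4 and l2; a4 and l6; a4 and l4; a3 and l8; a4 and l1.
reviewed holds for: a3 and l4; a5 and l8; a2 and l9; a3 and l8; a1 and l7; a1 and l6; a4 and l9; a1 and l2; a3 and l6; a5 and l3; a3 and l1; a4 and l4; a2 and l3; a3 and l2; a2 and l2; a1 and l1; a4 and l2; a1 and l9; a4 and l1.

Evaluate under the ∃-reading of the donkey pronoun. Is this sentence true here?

"it" takes "a ledger" as antecedent — a donkey pronoun bound across the clause boundary.
Weak reading: every auditor a with some requested-ledger has at least one requested-ledger l such that reviewed(a,l).
Per auditor: a1:✓  a2:✓  a3:✓  a4:✓  a5:✓
Every auditor in the restrictor has a witness.

True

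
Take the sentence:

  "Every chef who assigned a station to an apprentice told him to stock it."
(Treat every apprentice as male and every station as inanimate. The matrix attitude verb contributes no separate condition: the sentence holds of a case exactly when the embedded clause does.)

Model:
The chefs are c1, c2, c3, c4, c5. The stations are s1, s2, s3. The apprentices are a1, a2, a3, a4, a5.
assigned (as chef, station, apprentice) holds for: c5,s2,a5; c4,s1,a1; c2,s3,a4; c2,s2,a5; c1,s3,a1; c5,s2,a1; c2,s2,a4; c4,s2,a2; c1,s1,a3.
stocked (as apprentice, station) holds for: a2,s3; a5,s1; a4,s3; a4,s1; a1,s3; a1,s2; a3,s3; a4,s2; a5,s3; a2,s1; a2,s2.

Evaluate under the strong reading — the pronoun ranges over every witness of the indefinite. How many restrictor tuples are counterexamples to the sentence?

"him" takes "an apprentice" as antecedent and "it" takes "a station"; both are donkey pronouns co-varying with the restrictor.
Strong reading: for every (c,s,a) with assigned(c,s,a), stocked(a,s).
Restrictor triples: (c1,s1,a3)→stocked(a3,s1) ✗  (c1,s3,a1)→stocked(a1,s3) ✓  (c2,s2,a4)→stocked(a4,s2) ✓  (c2,s2,a5)→stocked(a5,s2) ✗  (c2,s3,a4)→stocked(a4,s3) ✓  (c4,s1,a1)→stocked(a1,s1) ✗  (c4,s2,a2)→stocked(a2,s2) ✓  (c5,s2,a1)→stocked(a1,s2) ✓  (c5,s2,a5)→stocked(a5,s2) ✗
Counterexamples (restrictor triples failing the scope): 4.

4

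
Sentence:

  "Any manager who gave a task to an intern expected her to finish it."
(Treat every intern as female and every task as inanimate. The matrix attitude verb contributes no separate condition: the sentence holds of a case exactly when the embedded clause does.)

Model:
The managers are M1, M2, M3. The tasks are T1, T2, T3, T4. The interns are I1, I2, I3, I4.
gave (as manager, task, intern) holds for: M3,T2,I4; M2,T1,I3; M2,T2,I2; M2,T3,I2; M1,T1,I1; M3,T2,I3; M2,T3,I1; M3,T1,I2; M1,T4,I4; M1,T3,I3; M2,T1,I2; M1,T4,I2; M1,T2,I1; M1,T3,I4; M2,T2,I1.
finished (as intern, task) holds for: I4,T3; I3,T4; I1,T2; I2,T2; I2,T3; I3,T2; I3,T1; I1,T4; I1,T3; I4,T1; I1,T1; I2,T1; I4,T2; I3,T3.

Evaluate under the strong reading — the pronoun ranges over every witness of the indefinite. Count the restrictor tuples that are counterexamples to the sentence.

"her" takes "an intern" as antecedent and "it" takes "a task"; both are donkey pronouns co-varying with the restrictor.
Strong reading: for every (m,t,i) with gave(m,t,i), finished(i,t).
Restrictor triples: (M1,T1,I1)→finished(I1,T1) ✓  (M1,T2,I1)→finished(I1,T2) ✓  (M1,T3,I3)→finished(I3,T3) ✓  (M1,T3,I4)→finished(I4,T3) ✓  (M1,T4,I2)→finished(I2,T4) ✗  (M1,T4,I4)→finished(I4,T4) ✗  (M2,T1,I2)→finished(I2,T1) ✓  (M2,T1,I3)→finished(I3,T1) ✓  (M2,T2,I1)→finished(I1,T2) ✓  (M2,T2,I2)→finished(I2,T2) ✓  (M2,T3,I1)→finished(I1,T3) ✓  (M2,T3,I2)→finished(I2,T3) ✓  (M3,T1,I2)→finished(I2,T1) ✓  (M3,T2,I3)→finished(I3,T2) ✓  (M3,T2,I4)→finished(I4,T2) ✓
Counterexamples (restrictor triples failing the scope): 2.

2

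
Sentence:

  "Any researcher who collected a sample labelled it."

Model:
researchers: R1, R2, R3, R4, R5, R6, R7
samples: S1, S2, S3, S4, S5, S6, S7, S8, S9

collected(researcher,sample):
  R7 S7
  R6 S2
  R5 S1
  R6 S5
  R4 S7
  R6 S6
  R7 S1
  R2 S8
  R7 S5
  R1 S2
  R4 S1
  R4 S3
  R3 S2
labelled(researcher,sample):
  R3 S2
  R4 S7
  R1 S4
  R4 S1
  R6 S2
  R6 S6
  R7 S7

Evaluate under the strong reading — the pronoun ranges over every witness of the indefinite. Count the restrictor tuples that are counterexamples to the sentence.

"it" takes "a sample" as antecedent — a donkey pronoun bound across the clause boundary.
Strong reading: for every (r,s) with collected(r,s), labelled(r,s).
Restrictor pairs: (R1,S2) ✗  (R2,S8) ✗  (R3,S2) ✓  (R4,S1) ✓  (R4,S3) ✗  (R4,S7) ✓  (R5,S1) ✗  (R6,S2) ✓  (R6,S5) ✗  (R6,S6) ✓  (R7,S1) ✗  (R7,S5) ✗  (R7,S7) ✓
Counterexamples (restrictor pairs failing the scope): 7.

7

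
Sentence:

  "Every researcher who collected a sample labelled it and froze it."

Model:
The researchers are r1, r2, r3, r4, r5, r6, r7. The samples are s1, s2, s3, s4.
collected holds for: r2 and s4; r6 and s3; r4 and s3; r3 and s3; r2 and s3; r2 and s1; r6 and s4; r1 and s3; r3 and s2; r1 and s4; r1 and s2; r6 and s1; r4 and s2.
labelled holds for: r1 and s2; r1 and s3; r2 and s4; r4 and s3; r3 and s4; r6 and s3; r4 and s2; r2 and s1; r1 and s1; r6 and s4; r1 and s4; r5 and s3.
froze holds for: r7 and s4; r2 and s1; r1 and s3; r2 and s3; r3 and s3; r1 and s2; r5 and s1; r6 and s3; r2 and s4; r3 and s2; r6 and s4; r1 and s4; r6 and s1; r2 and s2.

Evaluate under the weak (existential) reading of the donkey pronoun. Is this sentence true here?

False

"it" takes "a sample" as antecedent — a donkey pronoun bound across the clause boundary.
Weak reading: every researcher r with some collected-sample has at least one collected-sample s such that labelled(r,s) ∧ froze(r,s).
Per researcher: r1:✓  r2:✓  r3:✗  r4:✗  r6:✓
r3 has no witness among its collected-samples.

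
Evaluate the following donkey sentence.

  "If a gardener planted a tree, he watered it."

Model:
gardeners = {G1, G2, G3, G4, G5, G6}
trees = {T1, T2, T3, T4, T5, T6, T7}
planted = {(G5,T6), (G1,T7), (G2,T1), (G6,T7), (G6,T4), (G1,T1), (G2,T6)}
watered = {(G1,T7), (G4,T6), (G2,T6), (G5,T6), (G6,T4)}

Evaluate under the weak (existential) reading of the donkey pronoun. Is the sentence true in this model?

"it" takes "a tree" as antecedent — a donkey pronoun bound across the clause boundary.
Weak reading: every gardener g with some planted-tree has at least one planted-tree t such that watered(g,t).
Per gardener: G1:✓  G2:✓  G5:✓  G6:✓
Every gardener in the restrictor has a witness.

True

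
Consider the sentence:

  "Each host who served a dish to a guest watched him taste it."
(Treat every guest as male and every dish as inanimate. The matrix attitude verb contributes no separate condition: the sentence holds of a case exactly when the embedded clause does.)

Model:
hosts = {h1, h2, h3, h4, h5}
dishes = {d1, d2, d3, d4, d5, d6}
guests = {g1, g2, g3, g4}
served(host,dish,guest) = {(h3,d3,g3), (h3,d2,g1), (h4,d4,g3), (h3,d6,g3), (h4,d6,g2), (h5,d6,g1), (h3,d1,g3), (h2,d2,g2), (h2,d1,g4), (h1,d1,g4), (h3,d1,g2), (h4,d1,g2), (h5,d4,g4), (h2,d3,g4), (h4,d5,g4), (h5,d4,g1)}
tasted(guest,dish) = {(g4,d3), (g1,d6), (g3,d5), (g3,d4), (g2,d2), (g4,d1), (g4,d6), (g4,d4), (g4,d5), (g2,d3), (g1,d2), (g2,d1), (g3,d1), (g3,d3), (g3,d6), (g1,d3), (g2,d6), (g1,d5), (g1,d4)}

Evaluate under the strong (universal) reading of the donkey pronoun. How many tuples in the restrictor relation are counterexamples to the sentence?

"him" takes "a guest" as antecedent and "it" takes "a dish"; both are donkey pronouns co-varying with the restrictor.
Strong reading: for every (h,d,g) with served(h,d,g), tasted(g,d).
Restrictor triples: (h1,d1,g4)→tasted(g4,d1) ✓  (h2,d1,g4)→tasted(g4,d1) ✓  (h2,d2,g2)→tasted(g2,d2) ✓  (h2,d3,g4)→tasted(g4,d3) ✓  (h3,d1,g2)→tasted(g2,d1) ✓  (h3,d1,g3)→tasted(g3,d1) ✓  (h3,d2,g1)→tasted(g1,d2) ✓  (h3,d3,g3)→tasted(g3,d3) ✓  (h3,d6,g3)→tasted(g3,d6) ✓  (h4,d1,g2)→tasted(g2,d1) ✓  (h4,d4,g3)→tasted(g3,d4) ✓  (h4,d5,g4)→tasted(g4,d5) ✓  (h4,d6,g2)→tasted(g2,d6) ✓  (h5,d4,g1)→tasted(g1,d4) ✓  (h5,d4,g4)→tasted(g4,d4) ✓  (h5,d6,g1)→tasted(g1,d6) ✓
Counterexamples (restrictor triples failing the scope): 0.

0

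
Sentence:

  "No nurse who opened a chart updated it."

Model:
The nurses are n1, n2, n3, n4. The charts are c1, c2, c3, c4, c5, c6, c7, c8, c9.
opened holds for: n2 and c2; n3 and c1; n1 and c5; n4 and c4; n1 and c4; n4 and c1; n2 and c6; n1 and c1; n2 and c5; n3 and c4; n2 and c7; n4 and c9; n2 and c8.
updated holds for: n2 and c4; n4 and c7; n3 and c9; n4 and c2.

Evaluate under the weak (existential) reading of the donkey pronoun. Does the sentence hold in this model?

True

"it" takes "a chart" as antecedent — a donkey pronoun bound across the clause boundary.
Truth condition: for no (n,c) with opened(n,c) does updated(n,c) hold.
Restrictor pairs — does the scope hold? (n1,c1):fails  (n1,c4):fails  (n1,c5):fails  (n2,c2):fails  (n2,c5):fails  (n2,c6):fails  (n2,c7):fails  (n2,c8):fails  (n3,c1):fails  (n3,c4):fails  (n4,c1):fails  (n4,c4):fails  (n4,c9):fails
Scope holds for no restrictor pair, so the sentence is true.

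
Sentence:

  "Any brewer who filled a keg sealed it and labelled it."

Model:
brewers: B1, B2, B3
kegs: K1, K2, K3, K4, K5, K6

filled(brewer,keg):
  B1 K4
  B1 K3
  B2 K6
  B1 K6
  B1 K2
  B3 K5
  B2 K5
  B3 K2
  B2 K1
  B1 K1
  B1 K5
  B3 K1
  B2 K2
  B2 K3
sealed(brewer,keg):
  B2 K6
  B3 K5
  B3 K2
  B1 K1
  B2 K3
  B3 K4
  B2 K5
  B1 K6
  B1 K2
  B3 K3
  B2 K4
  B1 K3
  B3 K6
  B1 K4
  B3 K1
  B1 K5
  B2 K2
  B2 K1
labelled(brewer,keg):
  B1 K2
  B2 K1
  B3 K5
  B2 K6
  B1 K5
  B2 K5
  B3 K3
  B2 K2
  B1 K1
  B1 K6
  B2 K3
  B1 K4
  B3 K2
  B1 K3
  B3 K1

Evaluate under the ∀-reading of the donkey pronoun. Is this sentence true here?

"it" takes "a keg" as antecedent — a donkey pronoun bound across the clause boundary.
Strong reading: for every (b,k) with filled(b,k), sealed(b,k) ∧ labelled(b,k).
Restrictor pairs: (B1,K1) ✓  (B1,K2) ✓  (B1,K3) ✓  (B1,K4) ✓  (B1,K5) ✓  (B1,K6) ✓  (B2,K1) ✓  (B2,K2) ✓  (B2,K3) ✓  (B2,K5) ✓  (B2,K6) ✓  (B3,K1) ✓  (B3,K2) ✓  (B3,K5) ✓
Every restrictor pair satisfies the scope.

True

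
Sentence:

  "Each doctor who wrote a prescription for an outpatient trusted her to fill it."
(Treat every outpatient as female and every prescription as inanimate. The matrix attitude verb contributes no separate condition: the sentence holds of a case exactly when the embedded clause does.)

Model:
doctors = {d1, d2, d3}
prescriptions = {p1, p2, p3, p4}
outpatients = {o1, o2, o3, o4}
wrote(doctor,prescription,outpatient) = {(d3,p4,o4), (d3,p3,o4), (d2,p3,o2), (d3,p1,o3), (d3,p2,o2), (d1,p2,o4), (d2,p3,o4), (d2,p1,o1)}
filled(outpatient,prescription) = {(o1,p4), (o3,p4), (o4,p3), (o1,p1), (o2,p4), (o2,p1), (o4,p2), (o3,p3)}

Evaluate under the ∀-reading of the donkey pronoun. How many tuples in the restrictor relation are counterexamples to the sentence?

4

"her" takes "an outpatient" as antecedent and "it" takes "a prescription"; both are donkey pronouns co-varying with the restrictor.
Strong reading: for every (d,p,o) with wrote(d,p,o), filled(o,p).
Restrictor triples: (d1,p2,o4)→filled(o4,p2) ✓  (d2,p1,o1)→filled(o1,p1) ✓  (d2,p3,o2)→filled(o2,p3) ✗  (d2,p3,o4)→filled(o4,p3) ✓  (d3,p1,o3)→filled(o3,p1) ✗  (d3,p2,o2)→filled(o2,p2) ✗  (d3,p3,o4)→filled(o4,p3) ✓  (d3,p4,o4)→filled(o4,p4) ✗
Counterexamples (restrictor triples failing the scope): 4.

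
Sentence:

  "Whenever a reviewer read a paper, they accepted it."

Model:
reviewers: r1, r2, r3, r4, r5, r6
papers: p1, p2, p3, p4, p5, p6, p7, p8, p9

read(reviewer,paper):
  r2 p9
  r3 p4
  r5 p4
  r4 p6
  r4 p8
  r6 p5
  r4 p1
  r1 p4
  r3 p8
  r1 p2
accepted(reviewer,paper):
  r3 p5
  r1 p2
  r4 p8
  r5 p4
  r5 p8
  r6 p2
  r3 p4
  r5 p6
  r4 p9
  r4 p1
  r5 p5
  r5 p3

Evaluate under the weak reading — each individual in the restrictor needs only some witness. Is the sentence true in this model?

False

"it" takes "a paper" as antecedent — a donkey pronoun bound across the clause boundary.
Weak reading: every reviewer r with some read-paper has at least one read-paper p such that accepted(r,p).
Per reviewer: r1:✓  r2:✗  r3:✓  r4:✓  r5:✓  r6:✗
r2 has no witness among its read-papers.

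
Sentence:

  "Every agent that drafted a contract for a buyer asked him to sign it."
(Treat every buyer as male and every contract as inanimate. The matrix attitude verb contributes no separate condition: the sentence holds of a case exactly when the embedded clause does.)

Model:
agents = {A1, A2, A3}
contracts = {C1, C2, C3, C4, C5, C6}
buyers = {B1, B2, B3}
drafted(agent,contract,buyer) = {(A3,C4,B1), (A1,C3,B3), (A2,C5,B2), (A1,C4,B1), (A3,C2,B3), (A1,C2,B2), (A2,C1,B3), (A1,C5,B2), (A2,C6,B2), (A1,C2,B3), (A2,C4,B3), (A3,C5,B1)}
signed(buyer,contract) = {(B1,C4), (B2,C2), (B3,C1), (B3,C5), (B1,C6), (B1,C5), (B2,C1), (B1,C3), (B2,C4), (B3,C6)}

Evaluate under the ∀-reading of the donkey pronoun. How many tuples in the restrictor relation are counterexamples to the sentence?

"him" takes "a buyer" as antecedent and "it" takes "a contract"; both are donkey pronouns co-varying with the restrictor.
Strong reading: for every (a,c,b) with drafted(a,c,b), signed(b,c).
Restrictor triples: (A1,C2,B2)→signed(B2,C2) ✓  (A1,C2,B3)→signed(B3,C2) ✗  (A1,C3,B3)→signed(B3,C3) ✗  (A1,C4,B1)→signed(B1,C4) ✓  (A1,C5,B2)→signed(B2,C5) ✗  (A2,C1,B3)→signed(B3,C1) ✓  (A2,C4,B3)→signed(B3,C4) ✗  (A2,C5,B2)→signed(B2,C5) ✗  (A2,C6,B2)→signed(B2,C6) ✗  (A3,C2,B3)→signed(B3,C2) ✗  (A3,C4,B1)→signed(B1,C4) ✓  (A3,C5,B1)→signed(B1,C5) ✓
Counterexamples (restrictor triples failing the scope): 7.

7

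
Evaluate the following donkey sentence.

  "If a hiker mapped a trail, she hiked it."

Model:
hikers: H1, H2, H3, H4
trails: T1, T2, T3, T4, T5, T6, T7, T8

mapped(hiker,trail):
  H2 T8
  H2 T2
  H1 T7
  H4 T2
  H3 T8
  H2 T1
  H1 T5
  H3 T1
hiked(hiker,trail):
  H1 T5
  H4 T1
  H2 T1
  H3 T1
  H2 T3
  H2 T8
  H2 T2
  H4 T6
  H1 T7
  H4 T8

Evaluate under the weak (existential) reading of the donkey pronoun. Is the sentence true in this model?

"it" takes "a trail" as antecedent — a donkey pronoun bound across the clause boundary.
Weak reading: every hiker h with some mapped-trail has at least one mapped-trail t such that hiked(h,t).
Per hiker: H1:✓  H2:✓  H3:✓  H4:✗
H4 has no witness among its mapped-trails.

False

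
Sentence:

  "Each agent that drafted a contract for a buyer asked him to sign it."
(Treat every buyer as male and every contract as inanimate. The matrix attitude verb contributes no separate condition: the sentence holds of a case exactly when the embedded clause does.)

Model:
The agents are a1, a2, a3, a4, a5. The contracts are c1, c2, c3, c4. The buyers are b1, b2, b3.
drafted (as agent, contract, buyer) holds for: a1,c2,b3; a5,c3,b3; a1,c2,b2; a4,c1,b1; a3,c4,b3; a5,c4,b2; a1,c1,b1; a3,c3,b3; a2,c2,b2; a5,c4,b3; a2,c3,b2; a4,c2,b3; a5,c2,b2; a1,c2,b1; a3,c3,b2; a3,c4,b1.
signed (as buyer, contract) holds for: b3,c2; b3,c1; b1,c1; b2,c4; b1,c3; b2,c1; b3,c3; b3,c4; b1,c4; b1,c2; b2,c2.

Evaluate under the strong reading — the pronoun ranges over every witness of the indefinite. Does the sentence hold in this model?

"him" takes "a buyer" as antecedent and "it" takes "a contract"; both are donkey pronouns co-varying with the restrictor.
Strong reading: for every (a,c,b) with drafted(a,c,b), signed(b,c).
Restrictor triples: (a1,c1,b1)→signed(b1,c1) ✓  (a1,c2,b1)→signed(b1,c2) ✓  (a1,c2,b2)→signed(b2,c2) ✓  (a1,c2,b3)→signed(b3,c2) ✓  (a2,c2,b2)→signed(b2,c2) ✓  (a2,c3,b2)→signed(b2,c3) ✗  (a3,c3,b2)→signed(b2,c3) ✗  (a3,c3,b3)→signed(b3,c3) ✓  (a3,c4,b1)→signed(b1,c4) ✓  (a3,c4,b3)→signed(b3,c4) ✓  (a4,c1,b1)→signed(b1,c1) ✓  (a4,c2,b3)→signed(b3,c2) ✓  (a5,c2,b2)→signed(b2,c2) ✓  (a5,c3,b3)→signed(b3,c3) ✓  (a5,c4,b2)→signed(b2,c4) ✓  (a5,c4,b3)→signed(b3,c4) ✓
Counterexample: (a2,c3,b2) — signed(b2,c3) does not hold.

False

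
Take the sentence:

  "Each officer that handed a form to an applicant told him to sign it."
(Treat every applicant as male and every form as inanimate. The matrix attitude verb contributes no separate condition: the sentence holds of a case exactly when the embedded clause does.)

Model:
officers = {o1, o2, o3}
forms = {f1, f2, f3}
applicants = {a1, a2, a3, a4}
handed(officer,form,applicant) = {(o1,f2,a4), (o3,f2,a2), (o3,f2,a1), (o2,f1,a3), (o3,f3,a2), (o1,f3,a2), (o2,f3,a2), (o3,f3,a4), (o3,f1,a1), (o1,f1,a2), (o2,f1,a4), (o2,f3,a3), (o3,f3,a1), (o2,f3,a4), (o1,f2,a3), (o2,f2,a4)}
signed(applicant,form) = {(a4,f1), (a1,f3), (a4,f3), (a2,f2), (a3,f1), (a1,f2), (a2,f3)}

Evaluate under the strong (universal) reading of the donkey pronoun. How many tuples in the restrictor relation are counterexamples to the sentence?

6

"him" takes "an applicant" as antecedent and "it" takes "a form"; both are donkey pronouns co-varying with the restrictor.
Strong reading: for every (o,f,a) with handed(o,f,a), signed(a,f).
Restrictor triples: (o1,f1,a2)→signed(a2,f1) ✗  (o1,f2,a3)→signed(a3,f2) ✗  (o1,f2,a4)→signed(a4,f2) ✗  (o1,f3,a2)→signed(a2,f3) ✓  (o2,f1,a3)→signed(a3,f1) ✓  (o2,f1,a4)→signed(a4,f1) ✓  (o2,f2,a4)→signed(a4,f2) ✗  (o2,f3,a2)→signed(a2,f3) ✓  (o2,f3,a3)→signed(a3,f3) ✗  (o2,f3,a4)→signed(a4,f3) ✓  (o3,f1,a1)→signed(a1,f1) ✗  (o3,f2,a1)→signed(a1,f2) ✓  (o3,f2,a2)→signed(a2,f2) ✓  (o3,f3,a1)→signed(a1,f3) ✓  (o3,f3,a2)→signed(a2,f3) ✓  (o3,f3,a4)→signed(a4,f3) ✓
Counterexamples (restrictor triples failing the scope): 6.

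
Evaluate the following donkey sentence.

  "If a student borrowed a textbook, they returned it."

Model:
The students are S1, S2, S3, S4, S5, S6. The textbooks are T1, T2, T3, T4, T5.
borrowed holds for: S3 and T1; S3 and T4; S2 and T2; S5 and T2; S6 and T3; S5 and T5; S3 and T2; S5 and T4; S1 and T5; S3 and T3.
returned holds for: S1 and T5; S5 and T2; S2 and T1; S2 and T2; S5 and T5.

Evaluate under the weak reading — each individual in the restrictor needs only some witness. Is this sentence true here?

"it" takes "a textbook" as antecedent — a donkey pronoun bound across the clause boundary.
Weak reading: every student s with some borrowed-textbook has at least one borrowed-textbook t such that returned(s,t).
Per student: S1:✓  S2:✓  S3:✗  S5:✓  S6:✗
S3 has no witness among its borrowed-textbooks.

False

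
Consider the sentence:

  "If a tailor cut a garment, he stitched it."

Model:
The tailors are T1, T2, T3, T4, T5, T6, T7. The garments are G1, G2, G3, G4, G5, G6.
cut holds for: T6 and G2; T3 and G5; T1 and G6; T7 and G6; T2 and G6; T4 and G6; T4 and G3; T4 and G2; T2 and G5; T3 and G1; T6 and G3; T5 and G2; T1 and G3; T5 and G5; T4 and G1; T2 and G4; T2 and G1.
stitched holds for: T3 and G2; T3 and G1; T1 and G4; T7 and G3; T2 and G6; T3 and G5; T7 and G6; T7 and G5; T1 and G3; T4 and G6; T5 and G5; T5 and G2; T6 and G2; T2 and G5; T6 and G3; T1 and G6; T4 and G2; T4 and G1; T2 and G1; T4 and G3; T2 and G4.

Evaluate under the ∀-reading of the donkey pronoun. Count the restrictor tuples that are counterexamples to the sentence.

"it" takes "a garment" as antecedent — a donkey pronoun bound across the clause boundary.
Strong reading: for every (t,g) with cut(t,g), stitched(t,g).
Restrictor pairs: (T1,G3) ✓  (T1,G6) ✓  (T2,G1) ✓  (T2,G4) ✓  (T2,G5) ✓  (T2,G6) ✓  (T3,G1) ✓  (T3,G5) ✓  (T4,G1) ✓  (T4,G2) ✓  (T4,G3) ✓  (T4,G6) ✓  (T5,G2) ✓  (T5,G5) ✓  (T6,G2) ✓  (T6,G3) ✓  (T7,G6) ✓
Counterexamples (restrictor pairs failing the scope): 0.

0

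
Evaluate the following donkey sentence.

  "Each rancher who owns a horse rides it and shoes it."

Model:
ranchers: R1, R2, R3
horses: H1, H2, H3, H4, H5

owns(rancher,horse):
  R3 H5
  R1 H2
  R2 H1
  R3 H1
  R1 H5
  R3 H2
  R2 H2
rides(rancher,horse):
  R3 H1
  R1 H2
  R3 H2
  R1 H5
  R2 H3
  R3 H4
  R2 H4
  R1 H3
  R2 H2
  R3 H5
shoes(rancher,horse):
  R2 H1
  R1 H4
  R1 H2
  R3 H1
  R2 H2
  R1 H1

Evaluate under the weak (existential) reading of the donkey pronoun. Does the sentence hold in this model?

"it" takes "a horse" as antecedent — a donkey pronoun bound across the clause boundary.
Weak reading: every rancher r with some owns-horse has at least one owns-horse h such that rides(r,h) ∧ shoes(r,h).
Per rancher: R1:✓  R2:✓  R3:✓
Every rancher in the restrictor has a witness.

True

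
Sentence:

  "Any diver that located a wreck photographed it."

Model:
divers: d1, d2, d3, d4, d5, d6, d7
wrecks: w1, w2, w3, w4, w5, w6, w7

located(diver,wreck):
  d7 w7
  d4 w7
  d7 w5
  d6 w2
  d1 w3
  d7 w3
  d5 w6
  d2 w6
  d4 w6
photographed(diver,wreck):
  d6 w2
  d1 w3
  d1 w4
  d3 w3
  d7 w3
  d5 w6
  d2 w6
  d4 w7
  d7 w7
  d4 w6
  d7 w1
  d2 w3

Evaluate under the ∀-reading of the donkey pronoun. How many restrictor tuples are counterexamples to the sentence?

1

"it" takes "a wreck" as antecedent — a donkey pronoun bound across the clause boundary.
Strong reading: for every (d,w) with located(d,w), photographed(d,w).
Restrictor pairs: (d1,w3) ✓  (d2,w6) ✓  (d4,w6) ✓  (d4,w7) ✓  (d5,w6) ✓  (d6,w2) ✓  (d7,w3) ✓  (d7,w5) ✗  (d7,w7) ✓
Counterexamples (restrictor pairs failing the scope): 1.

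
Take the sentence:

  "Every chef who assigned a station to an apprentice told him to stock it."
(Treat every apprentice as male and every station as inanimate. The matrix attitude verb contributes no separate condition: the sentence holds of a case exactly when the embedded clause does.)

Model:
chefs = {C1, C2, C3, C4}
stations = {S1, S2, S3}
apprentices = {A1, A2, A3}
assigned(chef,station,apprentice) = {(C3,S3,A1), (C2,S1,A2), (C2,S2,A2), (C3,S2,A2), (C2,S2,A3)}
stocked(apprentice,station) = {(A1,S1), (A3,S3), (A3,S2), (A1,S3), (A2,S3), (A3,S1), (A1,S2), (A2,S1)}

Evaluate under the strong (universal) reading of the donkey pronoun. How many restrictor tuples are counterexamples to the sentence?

2

"him" takes "an apprentice" as antecedent and "it" takes "a station"; both are donkey pronouns co-varying with the restrictor.
Strong reading: for every (c,s,a) with assigned(c,s,a), stocked(a,s).
Restrictor triples: (C2,S1,A2)→stocked(A2,S1) ✓  (C2,S2,A2)→stocked(A2,S2) ✗  (C2,S2,A3)→stocked(A3,S2) ✓  (C3,S2,A2)→stocked(A2,S2) ✗  (C3,S3,A1)→stocked(A1,S3) ✓
Counterexamples (restrictor triples failing the scope): 2.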